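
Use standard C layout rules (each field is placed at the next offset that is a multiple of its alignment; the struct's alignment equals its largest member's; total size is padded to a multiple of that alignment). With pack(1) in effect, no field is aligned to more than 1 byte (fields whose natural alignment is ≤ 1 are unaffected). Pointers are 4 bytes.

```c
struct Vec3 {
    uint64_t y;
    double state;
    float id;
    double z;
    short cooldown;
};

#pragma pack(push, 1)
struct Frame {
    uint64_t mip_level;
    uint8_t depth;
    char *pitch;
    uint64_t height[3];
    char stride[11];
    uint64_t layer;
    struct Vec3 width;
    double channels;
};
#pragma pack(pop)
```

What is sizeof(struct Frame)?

Vec3: 0..8  y  (8B, 8-aligned); 8..16  state  (8B, 8-aligned); 16..20  id  (4B, 4-aligned); 20..24  -- padding (4B); 24..32  z  (8B, 8-aligned); 32..34  cooldown  (2B, 2-aligned); 34..40  -- tail padding (6B); sizeof = 40, alignof = 8
0..8  mip_level  (8B, 1-aligned)
8..9  depth  (1B, 1-aligned)
9..13  pitch  (4B, 1-aligned)
13..37  height  (24B, 1-aligned)
37..48  stride  (11B, 1-aligned)
48..56  layer  (8B, 1-aligned)
56..96  width  (40B, 1-aligned)
96..104  channels  (8B, 1-aligned)
sizeof = 104, alignof = 1

104 bytes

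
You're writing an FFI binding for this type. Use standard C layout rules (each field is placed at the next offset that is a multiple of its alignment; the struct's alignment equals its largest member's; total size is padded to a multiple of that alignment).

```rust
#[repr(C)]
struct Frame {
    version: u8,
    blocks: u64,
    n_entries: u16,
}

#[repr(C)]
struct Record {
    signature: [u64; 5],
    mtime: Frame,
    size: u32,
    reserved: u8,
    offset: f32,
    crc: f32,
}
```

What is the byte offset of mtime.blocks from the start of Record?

48

Frame: version at 0 (size 1, align 1) → ends 1; pad 7 to align 8 for blocks; blocks at 8 (size 8, align 8) → ends 16; n_entries at 16 (size 2, align 2) → ends 18; tail pad 6 to reach multiple of 8; total 24 bytes, alignment 8
signature at 0 (size 40, align 8) → ends 40
mtime at 40 (size 24, align 8) → ends 64
within Frame: blocks at 8
40 + 8 = 48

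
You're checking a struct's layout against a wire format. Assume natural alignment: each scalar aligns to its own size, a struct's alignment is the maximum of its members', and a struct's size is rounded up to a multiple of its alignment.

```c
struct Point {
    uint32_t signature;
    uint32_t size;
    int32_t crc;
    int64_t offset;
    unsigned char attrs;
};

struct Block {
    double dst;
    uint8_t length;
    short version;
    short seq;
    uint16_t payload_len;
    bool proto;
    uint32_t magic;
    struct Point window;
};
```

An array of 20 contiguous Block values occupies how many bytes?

1120

Point: 0..4  signature  (4B, 4-aligned); 4..8  size  (4B, 4-aligned); 8..12  crc  (4B, 4-aligned); 12..16  -- padding (4B); 16..24  offset  (8B, 8-aligned); 24..25  attrs  (1B, 1-aligned); 25..32  -- tail padding (7B); sizeof = 32, alignof = 8
0..8  dst  (8B, 8-aligned)
8..9  length  (1B, 1-aligned)
9..10  -- padding (1B)
10..12  version  (2B, 2-aligned)
12..14  seq  (2B, 2-aligned)
14..16  payload_len  (2B, 2-aligned)
16..17  proto  (1B, 1-aligned)
17..20  -- padding (3B)
20..24  magic  (4B, 4-aligned)
24..56  window  (32B, 8-aligned)
sizeof = 56, alignof = 8
array of 20: 20 × 56 = 1120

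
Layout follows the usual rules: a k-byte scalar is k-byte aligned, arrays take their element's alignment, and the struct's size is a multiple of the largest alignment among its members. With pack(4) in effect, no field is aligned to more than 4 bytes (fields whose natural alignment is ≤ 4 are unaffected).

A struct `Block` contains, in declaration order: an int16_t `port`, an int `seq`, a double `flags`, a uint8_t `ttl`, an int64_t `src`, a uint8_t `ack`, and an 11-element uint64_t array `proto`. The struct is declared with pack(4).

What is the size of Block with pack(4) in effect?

port at 0 (size 2, align 2) → ends 2
pad 2 to align 4 for seq
seq at 4 (size 4, align 4) → ends 8
flags at 8 (size 8, align 4) → ends 16
ttl at 16 (size 1, align 1) → ends 17
pad 3 to align 4 for src
src at 20 (size 8, align 4) → ends 28
ack at 28 (size 1, align 1) → ends 29
pad 3 to align 4 for proto
proto at 32 (size 88, align 4) → ends 120
total 120 bytes, alignment 4

120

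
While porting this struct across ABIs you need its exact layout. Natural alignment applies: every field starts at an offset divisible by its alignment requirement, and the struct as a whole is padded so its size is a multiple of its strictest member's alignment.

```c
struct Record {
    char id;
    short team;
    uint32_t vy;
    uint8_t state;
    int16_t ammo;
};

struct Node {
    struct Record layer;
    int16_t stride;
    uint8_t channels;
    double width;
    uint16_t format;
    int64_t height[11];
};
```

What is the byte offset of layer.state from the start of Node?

Record: id at 0 (size 1, align 1) → ends 1; pad 1 to align 2 for team; team at 2 (size 2, align 2) → ends 4; vy at 4 (size 4, align 4) → ends 8; state at 8 (size 1, align 1) → ends 9; pad 1 to align 2 for ammo; ammo at 10 (size 2, align 2) → ends 12; total 12 bytes, alignment 4
layer at 0 (size 12, align 4) → ends 12
within Record: state at 8
0 + 8 = 8

8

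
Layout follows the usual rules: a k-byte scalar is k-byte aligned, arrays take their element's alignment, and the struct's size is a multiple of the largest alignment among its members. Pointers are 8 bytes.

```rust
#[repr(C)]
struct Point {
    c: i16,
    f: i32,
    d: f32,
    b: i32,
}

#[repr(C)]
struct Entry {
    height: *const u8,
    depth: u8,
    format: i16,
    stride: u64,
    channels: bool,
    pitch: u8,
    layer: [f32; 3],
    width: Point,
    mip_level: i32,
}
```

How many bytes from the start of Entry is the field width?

40

Point: c at 0 (size 2, align 2) → ends 2; pad 2 to align 4 for f; f at 4 (size 4, align 4) → ends 8; d at 8 (size 4, align 4) → ends 12; b at 12 (size 4, align 4) → ends 16; total 16 bytes, alignment 4
height at 0 (size 8, align 8) → ends 8
depth at 8 (size 1, align 1) → ends 9
pad 1 to align 2 for format
format at 10 (size 2, align 2) → ends 12
pad 4 to align 8 for stride
stride at 16 (size 8, align 8) → ends 24
channels at 24 (size 1, align 1) → ends 25
pitch at 25 (size 1, align 1) → ends 26
pad 2 to align 4 for layer
layer at 28 (size 12, align 4) → ends 40
width at 40 (size 16, align 4) → ends 56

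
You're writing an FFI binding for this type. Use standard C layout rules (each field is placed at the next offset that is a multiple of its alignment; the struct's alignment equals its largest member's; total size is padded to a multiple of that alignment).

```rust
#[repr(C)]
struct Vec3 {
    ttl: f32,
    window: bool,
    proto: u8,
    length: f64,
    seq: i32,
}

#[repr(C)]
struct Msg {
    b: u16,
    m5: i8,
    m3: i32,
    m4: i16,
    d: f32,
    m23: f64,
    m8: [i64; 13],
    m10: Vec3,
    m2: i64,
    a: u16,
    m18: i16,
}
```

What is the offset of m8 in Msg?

Vec3: 0..4  ttl  (4B, 4-aligned); 4..5  window  (1B, 1-aligned); 5..6  proto  (1B, 1-aligned); 6..8  -- padding (2B); 8..16  length  (8B, 8-aligned); 16..20  seq  (4B, 4-aligned); 20..24  -- tail padding (4B); sizeof = 24, alignof = 8
0..2  b  (2B, 2-aligned)
2..3  m5  (1B, 1-aligned)
3..4  -- padding (1B)
4..8  m3  (4B, 4-aligned)
8..10  m4  (2B, 2-aligned)
10..12  -- padding (2B)
12..16  d  (4B, 4-aligned)
16..24  m23  (8B, 8-aligned)
24..128  m8  (104B, 8-aligned)

24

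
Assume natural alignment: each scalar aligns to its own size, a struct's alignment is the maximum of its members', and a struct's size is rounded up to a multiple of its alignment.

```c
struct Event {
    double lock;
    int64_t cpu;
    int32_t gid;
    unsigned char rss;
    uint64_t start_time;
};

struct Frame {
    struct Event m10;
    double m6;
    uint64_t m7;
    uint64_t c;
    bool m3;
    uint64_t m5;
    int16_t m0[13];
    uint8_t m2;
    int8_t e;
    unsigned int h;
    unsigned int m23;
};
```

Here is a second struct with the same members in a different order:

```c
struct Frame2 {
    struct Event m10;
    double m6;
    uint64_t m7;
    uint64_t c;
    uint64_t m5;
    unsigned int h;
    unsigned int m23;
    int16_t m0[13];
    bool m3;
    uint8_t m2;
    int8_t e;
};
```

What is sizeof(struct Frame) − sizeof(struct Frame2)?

Event: lock at 0 (size 8, align 8) → ends 8; cpu at 8 (size 8, align 8) → ends 16; gid at 16 (size 4, align 4) → ends 20; rss at 20 (size 1, align 1) → ends 21; pad 3 to align 8 for start_time; start_time at 24 (size 8, align 8) → ends 32; total 32 bytes, alignment 8
m10 at 0 (size 32, align 8) → ends 32
m6 at 32 (size 8, align 8) → ends 40
m7 at 40 (size 8, align 8) → ends 48
c at 48 (size 8, align 8) → ends 56
m3 at 56 (size 1, align 1) → ends 57
pad 7 to align 8 for m5
m5 at 64 (size 8, align 8) → ends 72
m0 at 72 (size 26, align 2) → ends 98
m2 at 98 (size 1, align 1) → ends 99
e at 99 (size 1, align 1) → ends 100
h at 100 (size 4, align 4) → ends 104
m23 at 104 (size 4, align 4) → ends 108
tail pad 4 to reach multiple of 8
total 112 bytes, alignment 8
— Frame2 —
m10 at 0 (size 32, align 8) → ends 32
m6 at 32 (size 8, align 8) → ends 40
m7 at 40 (size 8, align 8) → ends 48
c at 48 (size 8, align 8) → ends 56
m5 at 56 (size 8, align 8) → ends 64
h at 64 (size 4, align 4) → ends 68
m23 at 68 (size 4, align 4) → ends 72
m0 at 72 (size 26, align 2) → ends 98
m3 at 98 (size 1, align 1) → ends 99
m2 at 99 (size 1, align 1) → ends 100
e at 100 (size 1, align 1) → ends 101
tail pad 3 to reach multiple of 8
total 104 bytes, alignment 8
112 − 104 = 8

8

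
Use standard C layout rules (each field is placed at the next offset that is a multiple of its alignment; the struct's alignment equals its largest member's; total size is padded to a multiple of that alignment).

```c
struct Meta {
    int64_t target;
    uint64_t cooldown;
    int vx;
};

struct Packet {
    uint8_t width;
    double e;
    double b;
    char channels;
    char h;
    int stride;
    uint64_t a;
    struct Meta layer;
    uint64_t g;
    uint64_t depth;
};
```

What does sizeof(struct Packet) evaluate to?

80

Meta: 0..8  target  (8B, 8-aligned); 8..16  cooldown  (8B, 8-aligned); 16..20  vx  (4B, 4-aligned); 20..24  -- tail padding (4B); sizeof = 24, alignof = 8
0..1  width  (1B, 1-aligned)
1..8  -- padding (7B)
8..16  e  (8B, 8-aligned)
16..24  b  (8B, 8-aligned)
24..25  channels  (1B, 1-aligned)
25..26  h  (1B, 1-aligned)
26..28  -- padding (2B)
28..32  stride  (4B, 4-aligned)
32..40  a  (8B, 8-aligned)
40..64  layer  (24B, 8-aligned)
64..72  g  (8B, 8-aligned)
72..80  depth  (8B, 8-aligned)
sizeof = 80, alignof = 8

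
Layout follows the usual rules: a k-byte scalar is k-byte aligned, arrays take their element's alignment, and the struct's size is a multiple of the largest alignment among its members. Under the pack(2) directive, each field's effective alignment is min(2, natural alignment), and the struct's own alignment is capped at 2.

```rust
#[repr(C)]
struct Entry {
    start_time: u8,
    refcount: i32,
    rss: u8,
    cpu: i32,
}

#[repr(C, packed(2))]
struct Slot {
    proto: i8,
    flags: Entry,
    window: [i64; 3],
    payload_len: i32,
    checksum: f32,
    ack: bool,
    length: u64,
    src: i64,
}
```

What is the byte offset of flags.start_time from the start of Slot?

2

Entry: @0: start_time [1B, align 1] → 1; +3 pad (align 4); @4: refcount [4B, align 4] → 8; @8: rss [1B, align 1] → 9; +3 pad (align 4); @12: cpu [4B, align 4] → 16; size 16, align 4
@0: proto [1B, align 1] → 1
+1 pad (align 2)
@2: flags [16B, align 2] → 18
within Entry: start_time at 0
2 + 0 = 2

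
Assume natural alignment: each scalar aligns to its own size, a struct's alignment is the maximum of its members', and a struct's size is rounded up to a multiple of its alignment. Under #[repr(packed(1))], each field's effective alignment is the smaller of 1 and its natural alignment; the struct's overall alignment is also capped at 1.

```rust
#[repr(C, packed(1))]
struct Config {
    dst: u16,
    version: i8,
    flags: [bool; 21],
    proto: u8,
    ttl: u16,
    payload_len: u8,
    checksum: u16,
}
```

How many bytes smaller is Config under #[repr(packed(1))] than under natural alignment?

2

natural layout:
  dst at 0 (size 2, align 2) → ends 2
  version at 2 (size 1, align 1) → ends 3
  flags at 3 (size 21, align 1) → ends 24
  proto at 24 (size 1, align 1) → ends 25
  pad 1 to align 2 for ttl
  ttl at 26 (size 2, align 2) → ends 28
  payload_len at 28 (size 1, align 1) → ends 29
  pad 1 to align 2 for checksum
  checksum at 30 (size 2, align 2) → ends 32
  total 32 bytes, alignment 2
packed(1) layout:
  dst at 0 (size 2, align 1) → ends 2
  version at 2 (size 1, align 1) → ends 3
  flags at 3 (size 21, align 1) → ends 24
  proto at 24 (size 1, align 1) → ends 25
  ttl at 25 (size 2, align 1) → ends 27
  payload_len at 27 (size 1, align 1) → ends 28
  checksum at 28 (size 2, align 1) → ends 30
  total 30 bytes, alignment 1
32 − 30 = 2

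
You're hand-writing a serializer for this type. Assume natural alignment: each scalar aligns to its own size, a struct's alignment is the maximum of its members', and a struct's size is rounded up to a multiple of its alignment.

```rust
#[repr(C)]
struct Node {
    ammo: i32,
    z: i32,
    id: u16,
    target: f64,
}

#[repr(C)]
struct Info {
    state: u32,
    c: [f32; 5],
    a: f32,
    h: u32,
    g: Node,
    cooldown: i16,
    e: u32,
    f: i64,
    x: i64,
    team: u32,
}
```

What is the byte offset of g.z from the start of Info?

Node: @0: ammo [4B, align 4] → 4; @4: z [4B, align 4] → 8; @8: id [2B, align 2] → 10; +6 pad (align 8); @16: target [8B, align 8] → 24; size 24, align 8
@0: state [4B, align 4] → 4
@4: c [20B, align 4] → 24
@24: a [4B, align 4] → 28
@28: h [4B, align 4] → 32
@32: g [24B, align 8] → 56
within Node: z at 4
32 + 4 = 36

36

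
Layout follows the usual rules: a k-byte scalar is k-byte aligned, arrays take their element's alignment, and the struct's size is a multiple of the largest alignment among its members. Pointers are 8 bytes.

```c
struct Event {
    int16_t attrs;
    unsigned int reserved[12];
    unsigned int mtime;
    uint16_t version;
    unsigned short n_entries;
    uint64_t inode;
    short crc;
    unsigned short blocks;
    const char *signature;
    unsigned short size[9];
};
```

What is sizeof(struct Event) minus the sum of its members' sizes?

0..2  attrs  (2B, 2-aligned)
2..4  -- padding (2B)
4..52  reserved  (48B, 4-aligned)
52..56  mtime  (4B, 4-aligned)
56..58  version  (2B, 2-aligned)
58..60  n_entries  (2B, 2-aligned)
60..64  -- padding (4B)
64..72  inode  (8B, 8-aligned)
72..74  crc  (2B, 2-aligned)
74..76  blocks  (2B, 2-aligned)
76..80  -- padding (4B)
80..88  signature  (8B, 8-aligned)
88..106  size  (18B, 2-aligned)
106..112  -- tail padding (6B)
sizeof = 112, alignof = 8
data bytes 96, size 112 → padding 16

16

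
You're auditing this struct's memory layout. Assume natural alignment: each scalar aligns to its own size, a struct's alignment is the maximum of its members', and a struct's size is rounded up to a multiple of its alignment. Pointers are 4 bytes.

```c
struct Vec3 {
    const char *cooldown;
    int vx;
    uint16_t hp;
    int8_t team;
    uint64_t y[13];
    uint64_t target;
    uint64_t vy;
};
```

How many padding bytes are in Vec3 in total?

5

0..4  cooldown  (4B, 4-aligned)
4..8  vx  (4B, 4-aligned)
8..10  hp  (2B, 2-aligned)
10..11  team  (1B, 1-aligned)
11..16  -- padding (5B)
16..120  y  (104B, 8-aligned)
120..128  target  (8B, 8-aligned)
128..136  vy  (8B, 8-aligned)
sizeof = 136, alignof = 8
data bytes 131, size 136 → padding 5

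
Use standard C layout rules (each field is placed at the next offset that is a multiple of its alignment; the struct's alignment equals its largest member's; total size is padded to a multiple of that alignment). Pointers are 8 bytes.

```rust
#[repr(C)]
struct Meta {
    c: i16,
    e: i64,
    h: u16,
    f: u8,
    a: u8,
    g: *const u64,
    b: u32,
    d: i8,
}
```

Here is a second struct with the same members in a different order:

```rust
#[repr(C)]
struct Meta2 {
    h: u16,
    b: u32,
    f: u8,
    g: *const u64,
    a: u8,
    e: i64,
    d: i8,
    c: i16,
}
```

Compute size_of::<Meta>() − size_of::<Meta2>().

-8

c at 0 (size 2, align 2) → ends 2
pad 6 to align 8 for e
e at 8 (size 8, align 8) → ends 16
h at 16 (size 2, align 2) → ends 18
f at 18 (size 1, align 1) → ends 19
a at 19 (size 1, align 1) → ends 20
pad 4 to align 8 for g
g at 24 (size 8, align 8) → ends 32
b at 32 (size 4, align 4) → ends 36
d at 36 (size 1, align 1) → ends 37
tail pad 3 to reach multiple of 8
total 40 bytes, alignment 8
— Meta2 —
h at 0 (size 2, align 2) → ends 2
pad 2 to align 4 for b
b at 4 (size 4, align 4) → ends 8
f at 8 (size 1, align 1) → ends 9
pad 7 to align 8 for g
g at 16 (size 8, align 8) → ends 24
a at 24 (size 1, align 1) → ends 25
pad 7 to align 8 for e
e at 32 (size 8, align 8) → ends 40
d at 40 (size 1, align 1) → ends 41
pad 1 to align 2 for c
c at 42 (size 2, align 2) → ends 44
tail pad 4 to reach multiple of 8
total 48 bytes, alignment 8
40 − 48 = -8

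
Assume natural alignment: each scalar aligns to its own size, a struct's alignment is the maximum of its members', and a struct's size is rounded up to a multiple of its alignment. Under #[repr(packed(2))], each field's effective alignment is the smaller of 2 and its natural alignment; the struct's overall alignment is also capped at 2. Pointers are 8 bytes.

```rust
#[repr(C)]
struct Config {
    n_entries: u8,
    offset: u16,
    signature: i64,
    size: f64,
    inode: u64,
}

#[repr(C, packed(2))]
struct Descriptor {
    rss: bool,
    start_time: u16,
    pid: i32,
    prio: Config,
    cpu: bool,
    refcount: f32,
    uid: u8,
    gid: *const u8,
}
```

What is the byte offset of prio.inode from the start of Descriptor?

32

Config: @0: n_entries [1B, align 1] → 1; +1 pad (align 2); @2: offset [2B, align 2] → 4; +4 pad (align 8); @8: signature [8B, align 8] → 16; @16: size [8B, align 8] → 24; @24: inode [8B, align 8] → 32; size 32, align 8
@0: rss [1B, align 1] → 1
+1 pad (align 2)
@2: start_time [2B, align 2] → 4
@4: pid [4B, align 2] → 8
@8: prio [32B, align 2] → 40
within Config: inode at 24
8 + 24 = 32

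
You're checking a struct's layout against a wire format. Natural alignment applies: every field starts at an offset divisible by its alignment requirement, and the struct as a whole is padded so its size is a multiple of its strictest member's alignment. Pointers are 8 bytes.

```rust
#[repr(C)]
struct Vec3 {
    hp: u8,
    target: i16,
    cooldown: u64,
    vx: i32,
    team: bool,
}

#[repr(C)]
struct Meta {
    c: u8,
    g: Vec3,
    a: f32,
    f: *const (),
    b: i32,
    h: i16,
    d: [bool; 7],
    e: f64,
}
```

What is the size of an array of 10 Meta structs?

Vec3: @0: hp [1B, align 1] → 1; +1 pad (align 2); @2: target [2B, align 2] → 4; +4 pad (align 8); @8: cooldown [8B, align 8] → 16; @16: vx [4B, align 4] → 20; @20: team [1B, align 1] → 21; +3 tail pad (align 8); size 24, align 8
@0: c [1B, align 1] → 1
+7 pad (align 8)
@8: g [24B, align 8] → 32
@32: a [4B, align 4] → 36
+4 pad (align 8)
@40: f [8B, align 8] → 48
@48: b [4B, align 4] → 52
@52: h [2B, align 2] → 54
@54: d [7B, align 1] → 61
+3 pad (align 8)
@64: e [8B, align 8] → 72
size 72, align 8
array of 10: 10 × 72 = 720

720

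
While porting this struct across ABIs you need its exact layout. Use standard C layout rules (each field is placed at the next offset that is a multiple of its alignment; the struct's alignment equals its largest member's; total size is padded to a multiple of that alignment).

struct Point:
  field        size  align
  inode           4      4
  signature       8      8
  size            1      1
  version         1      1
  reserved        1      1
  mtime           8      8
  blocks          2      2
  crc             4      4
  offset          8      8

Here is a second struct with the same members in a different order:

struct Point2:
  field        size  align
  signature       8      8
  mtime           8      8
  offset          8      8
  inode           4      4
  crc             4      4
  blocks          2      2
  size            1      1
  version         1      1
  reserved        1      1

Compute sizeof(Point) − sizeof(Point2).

@0: inode [4B, align 4] → 4
+4 pad (align 8)
@8: signature [8B, align 8] → 16
@16: size [1B, align 1] → 17
@17: version [1B, align 1] → 18
@18: reserved [1B, align 1] → 19
+5 pad (align 8)
@24: mtime [8B, align 8] → 32
@32: blocks [2B, align 2] → 34
+2 pad (align 4)
@36: crc [4B, align 4] → 40
@40: offset [8B, align 8] → 48
size 48, align 8
— Point2 —
@0: signature [8B, align 8] → 8
@8: mtime [8B, align 8] → 16
@16: offset [8B, align 8] → 24
@24: inode [4B, align 4] → 28
@28: crc [4B, align 4] → 32
@32: blocks [2B, align 2] → 34
@34: size [1B, align 1] → 35
@35: version [1B, align 1] → 36
@36: reserved [1B, align 1] → 37
+3 tail pad (align 8)
size 40, align 8
48 − 40 = 8

8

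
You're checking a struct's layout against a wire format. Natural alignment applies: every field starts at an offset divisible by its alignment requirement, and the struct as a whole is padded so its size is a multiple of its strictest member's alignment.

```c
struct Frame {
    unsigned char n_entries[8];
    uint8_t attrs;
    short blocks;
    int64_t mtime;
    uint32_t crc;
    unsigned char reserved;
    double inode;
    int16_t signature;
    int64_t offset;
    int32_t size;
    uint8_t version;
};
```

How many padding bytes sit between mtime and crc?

0

0..8  n_entries  (8B, 1-aligned)
8..9  attrs  (1B, 1-aligned)
9..10  -- padding (1B)
10..12  blocks  (2B, 2-aligned)
12..16  -- padding (4B)
16..24  mtime  (8B, 8-aligned)
24..28  crc  (4B, 4-aligned)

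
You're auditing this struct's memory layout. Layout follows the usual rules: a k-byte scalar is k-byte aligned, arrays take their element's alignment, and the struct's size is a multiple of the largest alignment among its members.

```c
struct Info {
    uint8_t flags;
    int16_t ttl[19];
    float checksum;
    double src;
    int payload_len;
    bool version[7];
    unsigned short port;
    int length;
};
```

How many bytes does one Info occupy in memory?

0..1  flags  (1B, 1-aligned)
1..2  -- padding (1B)
2..40  ttl  (38B, 2-aligned)
40..44  checksum  (4B, 4-aligned)
44..48  -- padding (4B)
48..56  src  (8B, 8-aligned)
56..60  payload_len  (4B, 4-aligned)
60..67  version  (7B, 1-aligned)
67..68  -- padding (1B)
68..70  port  (2B, 2-aligned)
70..72  -- padding (2B)
72..76  length  (4B, 4-aligned)
76..80  -- tail padding (4B)
sizeof = 80, alignof = 8

80 bytes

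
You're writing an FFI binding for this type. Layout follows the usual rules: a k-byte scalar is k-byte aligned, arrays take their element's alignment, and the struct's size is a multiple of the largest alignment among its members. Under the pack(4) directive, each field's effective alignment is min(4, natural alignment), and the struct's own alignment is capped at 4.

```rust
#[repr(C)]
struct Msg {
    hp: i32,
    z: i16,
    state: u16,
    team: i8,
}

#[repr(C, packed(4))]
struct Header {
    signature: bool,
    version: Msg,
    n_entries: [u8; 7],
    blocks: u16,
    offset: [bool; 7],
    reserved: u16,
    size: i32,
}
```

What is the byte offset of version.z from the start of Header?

Msg: hp at 0 (size 4, align 4) → ends 4; z at 4 (size 2, align 2) → ends 6; state at 6 (size 2, align 2) → ends 8; team at 8 (size 1, align 1) → ends 9; tail pad 3 to reach multiple of 4; total 12 bytes, alignment 4
signature at 0 (size 1, align 1) → ends 1
pad 3 to align 4 for version
version at 4 (size 12, align 4) → ends 16
within Msg: z at 4
4 + 4 = 8

8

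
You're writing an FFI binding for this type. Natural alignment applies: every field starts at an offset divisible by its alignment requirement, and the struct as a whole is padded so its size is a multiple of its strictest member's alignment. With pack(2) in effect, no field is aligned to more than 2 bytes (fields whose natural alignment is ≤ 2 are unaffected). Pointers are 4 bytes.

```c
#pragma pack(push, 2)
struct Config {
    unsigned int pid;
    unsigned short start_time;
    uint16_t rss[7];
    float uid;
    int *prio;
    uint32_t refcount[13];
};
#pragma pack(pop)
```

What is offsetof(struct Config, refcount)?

pid at 0 (size 4, align 2) → ends 4
start_time at 4 (size 2, align 2) → ends 6
rss at 6 (size 14, align 2) → ends 20
uid at 20 (size 4, align 2) → ends 24
prio at 24 (size 4, align 2) → ends 28
refcount at 28 (size 52, align 2) → ends 80

28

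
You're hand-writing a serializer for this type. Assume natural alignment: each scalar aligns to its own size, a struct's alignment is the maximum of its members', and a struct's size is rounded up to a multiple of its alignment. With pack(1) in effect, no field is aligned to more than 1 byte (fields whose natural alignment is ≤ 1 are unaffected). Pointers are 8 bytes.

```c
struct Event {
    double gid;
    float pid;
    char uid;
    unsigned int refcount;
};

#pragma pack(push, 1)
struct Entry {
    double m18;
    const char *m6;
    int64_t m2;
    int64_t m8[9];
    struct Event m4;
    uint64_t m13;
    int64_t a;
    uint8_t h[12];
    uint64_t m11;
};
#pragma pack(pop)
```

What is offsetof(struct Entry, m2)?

Event: gid at 0 (size 8, align 8) → ends 8; pid at 8 (size 4, align 4) → ends 12; uid at 12 (size 1, align 1) → ends 13; pad 3 to align 4 for refcount; refcount at 16 (size 4, align 4) → ends 20; tail pad 4 to reach multiple of 8; total 24 bytes, alignment 8
m18 at 0 (size 8, align 1) → ends 8
m6 at 8 (size 8, align 1) → ends 16
m2 at 16 (size 8, align 1) → ends 24

16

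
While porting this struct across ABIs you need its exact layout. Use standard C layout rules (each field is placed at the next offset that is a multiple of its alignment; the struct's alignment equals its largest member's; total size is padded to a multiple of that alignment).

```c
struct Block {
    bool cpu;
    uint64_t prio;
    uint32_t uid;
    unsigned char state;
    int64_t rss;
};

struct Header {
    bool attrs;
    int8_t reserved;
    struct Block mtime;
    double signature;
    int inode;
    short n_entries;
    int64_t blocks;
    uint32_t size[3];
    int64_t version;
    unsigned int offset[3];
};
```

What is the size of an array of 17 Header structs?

1768

Block: 0..1  cpu  (1B, 1-aligned); 1..8  -- padding (7B); 8..16  prio  (8B, 8-aligned); 16..20  uid  (4B, 4-aligned); 20..21  state  (1B, 1-aligned); 21..24  -- padding (3B); 24..32  rss  (8B, 8-aligned); sizeof = 32, alignof = 8
0..1  attrs  (1B, 1-aligned)
1..2  reserved  (1B, 1-aligned)
2..8  -- padding (6B)
8..40  mtime  (32B, 8-aligned)
40..48  signature  (8B, 8-aligned)
48..52  inode  (4B, 4-aligned)
52..54  n_entries  (2B, 2-aligned)
54..56  -- padding (2B)
56..64  blocks  (8B, 8-aligned)
64..76  size  (12B, 4-aligned)
76..80  -- padding (4B)
80..88  version  (8B, 8-aligned)
88..100  offset  (12B, 4-aligned)
100..104  -- tail padding (4B)
sizeof = 104, alignof = 8
array of 17: 17 × 104 = 1768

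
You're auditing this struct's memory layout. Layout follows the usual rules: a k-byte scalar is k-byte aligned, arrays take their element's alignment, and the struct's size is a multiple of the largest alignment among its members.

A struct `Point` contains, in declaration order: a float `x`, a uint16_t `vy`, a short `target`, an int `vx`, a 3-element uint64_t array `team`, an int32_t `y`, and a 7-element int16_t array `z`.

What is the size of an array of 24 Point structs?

1536

x at 0 (size 4, align 4) → ends 4
vy at 4 (size 2, align 2) → ends 6
target at 6 (size 2, align 2) → ends 8
vx at 8 (size 4, align 4) → ends 12
pad 4 to align 8 for team
team at 16 (size 24, align 8) → ends 40
y at 40 (size 4, align 4) → ends 44
z at 44 (size 14, align 2) → ends 58
tail pad 6 to reach multiple of 8
total 64 bytes, alignment 8
array of 24: 24 × 64 = 1536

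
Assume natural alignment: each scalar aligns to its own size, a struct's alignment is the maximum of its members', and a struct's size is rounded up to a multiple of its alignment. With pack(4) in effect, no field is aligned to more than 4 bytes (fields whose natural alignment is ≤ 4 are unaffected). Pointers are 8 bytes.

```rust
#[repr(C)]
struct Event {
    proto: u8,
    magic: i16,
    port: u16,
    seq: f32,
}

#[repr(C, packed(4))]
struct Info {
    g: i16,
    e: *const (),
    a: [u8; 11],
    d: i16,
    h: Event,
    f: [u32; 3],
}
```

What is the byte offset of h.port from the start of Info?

Event: proto at 0 (size 1, align 1) → ends 1; pad 1 to align 2 for magic; magic at 2 (size 2, align 2) → ends 4; port at 4 (size 2, align 2) → ends 6; pad 2 to align 4 for seq; seq at 8 (size 4, align 4) → ends 12; total 12 bytes, alignment 4
g at 0 (size 2, align 2) → ends 2
pad 2 to align 4 for e
e at 4 (size 8, align 4) → ends 12
a at 12 (size 11, align 1) → ends 23
pad 1 to align 2 for d
d at 24 (size 2, align 2) → ends 26
pad 2 to align 4 for h
h at 28 (size 12, align 4) → ends 40
within Event: port at 4
28 + 4 = 32

32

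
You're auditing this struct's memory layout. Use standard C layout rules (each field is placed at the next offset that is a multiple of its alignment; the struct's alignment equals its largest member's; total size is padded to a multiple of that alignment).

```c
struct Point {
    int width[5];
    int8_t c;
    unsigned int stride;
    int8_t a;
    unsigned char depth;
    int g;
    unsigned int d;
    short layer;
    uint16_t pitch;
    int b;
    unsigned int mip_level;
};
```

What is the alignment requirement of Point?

4

member alignments: width=4, c=1, stride=4, a=1, depth=1, g=4, d=4, layer=2, pitch=2, b=4, mip_level=4
max = 4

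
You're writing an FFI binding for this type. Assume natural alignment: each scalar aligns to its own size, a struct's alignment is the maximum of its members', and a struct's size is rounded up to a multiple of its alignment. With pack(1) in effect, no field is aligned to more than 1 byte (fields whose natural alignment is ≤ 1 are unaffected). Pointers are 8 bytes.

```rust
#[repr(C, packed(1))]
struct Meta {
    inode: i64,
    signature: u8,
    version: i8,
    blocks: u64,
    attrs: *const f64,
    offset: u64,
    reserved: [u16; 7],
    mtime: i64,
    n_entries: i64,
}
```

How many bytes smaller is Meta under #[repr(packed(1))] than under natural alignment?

natural layout:
  @0: inode [8B, align 8] → 8
  @8: signature [1B, align 1] → 9
  @9: version [1B, align 1] → 10
  +6 pad (align 8)
  @16: blocks [8B, align 8] → 24
  @24: attrs [8B, align 8] → 32
  @32: offset [8B, align 8] → 40
  @40: reserved [14B, align 2] → 54
  +2 pad (align 8)
  @56: mtime [8B, align 8] → 64
  @64: n_entries [8B, align 8] → 72
  size 72, align 8
packed(1) layout:
  @0: inode [8B, align 1] → 8
  @8: signature [1B, align 1] → 9
  @9: version [1B, align 1] → 10
  @10: blocks [8B, align 1] → 18
  @18: attrs [8B, align 1] → 26
  @26: offset [8B, align 1] → 34
  @34: reserved [14B, align 1] → 48
  @48: mtime [8B, align 1] → 56
  @56: n_entries [8B, align 1] → 64
  size 64, align 1
72 − 64 = 8

8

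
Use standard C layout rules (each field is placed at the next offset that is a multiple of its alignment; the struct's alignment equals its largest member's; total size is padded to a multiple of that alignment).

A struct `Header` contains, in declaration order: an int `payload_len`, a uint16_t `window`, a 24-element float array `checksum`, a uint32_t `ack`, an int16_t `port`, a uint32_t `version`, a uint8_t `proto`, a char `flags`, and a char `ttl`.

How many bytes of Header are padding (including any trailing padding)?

@0: payload_len [4B, align 4] → 4
@4: window [2B, align 2] → 6
+2 pad (align 4)
@8: checksum [96B, align 4] → 104
@104: ack [4B, align 4] → 108
@108: port [2B, align 2] → 110
+2 pad (align 4)
@112: version [4B, align 4] → 116
@116: proto [1B, align 1] → 117
@117: flags [1B, align 1] → 118
@118: ttl [1B, align 1] → 119
+1 tail pad (align 4)
size 120, align 4
data bytes 115, size 120 → padding 5

5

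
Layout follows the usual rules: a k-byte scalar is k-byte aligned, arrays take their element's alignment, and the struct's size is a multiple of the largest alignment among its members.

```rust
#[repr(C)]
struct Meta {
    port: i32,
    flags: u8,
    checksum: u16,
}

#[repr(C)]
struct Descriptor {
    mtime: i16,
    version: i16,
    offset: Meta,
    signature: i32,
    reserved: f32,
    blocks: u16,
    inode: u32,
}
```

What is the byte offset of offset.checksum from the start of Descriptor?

10

Meta: @0: port [4B, align 4] → 4; @4: flags [1B, align 1] → 5; +1 pad (align 2); @6: checksum [2B, align 2] → 8; size 8, align 4
@0: mtime [2B, align 2] → 2
@2: version [2B, align 2] → 4
@4: offset [8B, align 4] → 12
within Meta: checksum at 6
4 + 6 = 10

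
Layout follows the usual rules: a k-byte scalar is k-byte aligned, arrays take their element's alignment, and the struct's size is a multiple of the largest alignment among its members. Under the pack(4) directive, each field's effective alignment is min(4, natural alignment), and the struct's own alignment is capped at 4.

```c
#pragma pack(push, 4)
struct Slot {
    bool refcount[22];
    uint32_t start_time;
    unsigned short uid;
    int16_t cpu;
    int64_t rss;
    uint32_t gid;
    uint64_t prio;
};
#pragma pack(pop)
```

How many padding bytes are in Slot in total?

refcount at 0 (size 22, align 1) → ends 22
pad 2 to align 4 for start_time
start_time at 24 (size 4, align 4) → ends 28
uid at 28 (size 2, align 2) → ends 30
cpu at 30 (size 2, align 2) → ends 32
rss at 32 (size 8, align 4) → ends 40
gid at 40 (size 4, align 4) → ends 44
prio at 44 (size 8, align 4) → ends 52
total 52 bytes, alignment 4
data bytes 50, size 52 → padding 2

2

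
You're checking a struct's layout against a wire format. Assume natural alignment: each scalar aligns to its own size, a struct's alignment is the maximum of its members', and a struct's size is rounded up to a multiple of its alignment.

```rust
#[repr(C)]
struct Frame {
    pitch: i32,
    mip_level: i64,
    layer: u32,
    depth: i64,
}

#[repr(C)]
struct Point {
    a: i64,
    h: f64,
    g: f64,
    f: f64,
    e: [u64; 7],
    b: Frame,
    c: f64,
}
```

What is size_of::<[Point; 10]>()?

1280

Frame: 0..4  pitch  (4B, 4-aligned); 4..8  -- padding (4B); 8..16  mip_level  (8B, 8-aligned); 16..20  layer  (4B, 4-aligned); 20..24  -- padding (4B); 24..32  depth  (8B, 8-aligned); sizeof = 32, alignof = 8
0..8  a  (8B, 8-aligned)
8..16  h  (8B, 8-aligned)
16..24  g  (8B, 8-aligned)
24..32  f  (8B, 8-aligned)
32..88  e  (56B, 8-aligned)
88..120  b  (32B, 8-aligned)
120..128  c  (8B, 8-aligned)
sizeof = 128, alignof = 8
array of 10: 10 × 128 = 1280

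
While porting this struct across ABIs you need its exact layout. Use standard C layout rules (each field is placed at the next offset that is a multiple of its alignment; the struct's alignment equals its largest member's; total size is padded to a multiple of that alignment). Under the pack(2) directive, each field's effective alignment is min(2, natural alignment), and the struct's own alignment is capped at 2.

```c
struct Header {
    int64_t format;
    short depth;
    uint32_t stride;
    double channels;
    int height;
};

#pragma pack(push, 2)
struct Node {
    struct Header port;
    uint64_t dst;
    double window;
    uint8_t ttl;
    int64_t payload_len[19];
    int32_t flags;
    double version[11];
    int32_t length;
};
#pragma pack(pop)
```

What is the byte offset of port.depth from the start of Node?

8

Header: 0..8  format  (8B, 8-aligned); 8..10  depth  (2B, 2-aligned); 10..12  -- padding (2B); 12..16  stride  (4B, 4-aligned); 16..24  channels  (8B, 8-aligned); 24..28  height  (4B, 4-aligned); 28..32  -- tail padding (4B); sizeof = 32, alignof = 8
0..32  port  (32B, 2-aligned)
within Header: depth at 8
0 + 8 = 8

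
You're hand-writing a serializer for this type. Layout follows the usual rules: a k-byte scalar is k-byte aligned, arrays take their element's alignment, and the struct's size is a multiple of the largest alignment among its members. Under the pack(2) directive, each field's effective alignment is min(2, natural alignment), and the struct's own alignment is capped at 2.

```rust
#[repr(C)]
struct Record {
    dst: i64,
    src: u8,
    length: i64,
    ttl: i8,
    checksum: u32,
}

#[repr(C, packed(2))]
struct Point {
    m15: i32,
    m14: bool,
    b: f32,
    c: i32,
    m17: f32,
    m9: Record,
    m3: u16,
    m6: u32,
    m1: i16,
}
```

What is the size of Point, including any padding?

58

Record: 0..8  dst  (8B, 8-aligned); 8..9  src  (1B, 1-aligned); 9..16  -- padding (7B); 16..24  length  (8B, 8-aligned); 24..25  ttl  (1B, 1-aligned); 25..28  -- padding (3B); 28..32  checksum  (4B, 4-aligned); sizeof = 32, alignof = 8
0..4  m15  (4B, 2-aligned)
4..5  m14  (1B, 1-aligned)
5..6  -- padding (1B)
6..10  b  (4B, 2-aligned)
10..14  c  (4B, 2-aligned)
14..18  m17  (4B, 2-aligned)
18..50  m9  (32B, 2-aligned)
50..52  m3  (2B, 2-aligned)
52..56  m6  (4B, 2-aligned)
56..58  m1  (2B, 2-aligned)
sizeof = 58, alignof = 2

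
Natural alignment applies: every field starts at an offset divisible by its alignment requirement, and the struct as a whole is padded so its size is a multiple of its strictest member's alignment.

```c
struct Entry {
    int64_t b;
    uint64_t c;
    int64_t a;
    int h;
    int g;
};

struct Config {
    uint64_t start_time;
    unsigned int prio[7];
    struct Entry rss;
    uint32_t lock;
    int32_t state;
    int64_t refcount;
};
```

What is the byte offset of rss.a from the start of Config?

Entry: b at 0 (size 8, align 8) → ends 8; c at 8 (size 8, align 8) → ends 16; a at 16 (size 8, align 8) → ends 24; h at 24 (size 4, align 4) → ends 28; g at 28 (size 4, align 4) → ends 32; total 32 bytes, alignment 8
start_time at 0 (size 8, align 8) → ends 8
prio at 8 (size 28, align 4) → ends 36
pad 4 to align 8 for rss
rss at 40 (size 32, align 8) → ends 72
within Entry: a at 16
40 + 16 = 56

56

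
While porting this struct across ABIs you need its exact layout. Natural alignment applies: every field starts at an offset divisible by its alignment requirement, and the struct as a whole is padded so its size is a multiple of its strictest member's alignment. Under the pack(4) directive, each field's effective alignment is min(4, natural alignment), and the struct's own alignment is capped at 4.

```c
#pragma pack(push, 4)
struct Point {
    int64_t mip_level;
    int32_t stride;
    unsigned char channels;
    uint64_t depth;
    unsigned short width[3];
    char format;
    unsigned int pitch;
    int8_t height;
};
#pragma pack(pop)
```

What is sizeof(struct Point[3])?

120

0..8  mip_level  (8B, 4-aligned)
8..12  stride  (4B, 4-aligned)
12..13  channels  (1B, 1-aligned)
13..16  -- padding (3B)
16..24  depth  (8B, 4-aligned)
24..30  width  (6B, 2-aligned)
30..31  format  (1B, 1-aligned)
31..32  -- padding (1B)
32..36  pitch  (4B, 4-aligned)
36..37  height  (1B, 1-aligned)
37..40  -- tail padding (3B)
sizeof = 40, alignof = 4
array of 3: 3 × 40 = 120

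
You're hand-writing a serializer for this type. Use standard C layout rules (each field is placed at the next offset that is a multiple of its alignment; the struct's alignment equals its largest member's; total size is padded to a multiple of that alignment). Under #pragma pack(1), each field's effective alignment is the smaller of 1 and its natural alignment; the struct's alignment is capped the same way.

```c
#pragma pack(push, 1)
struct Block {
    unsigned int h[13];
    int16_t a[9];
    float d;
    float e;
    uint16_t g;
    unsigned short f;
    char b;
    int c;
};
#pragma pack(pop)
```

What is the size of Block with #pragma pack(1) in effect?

87

h at 0 (size 52, align 1) → ends 52
a at 52 (size 18, align 1) → ends 70
d at 70 (size 4, align 1) → ends 74
e at 74 (size 4, align 1) → ends 78
g at 78 (size 2, align 1) → ends 80
f at 80 (size 2, align 1) → ends 82
b at 82 (size 1, align 1) → ends 83
c at 83 (size 4, align 1) → ends 87
total 87 bytes, alignment 1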